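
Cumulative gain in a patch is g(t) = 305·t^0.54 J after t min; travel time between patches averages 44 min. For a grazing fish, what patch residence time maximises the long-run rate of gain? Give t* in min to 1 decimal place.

Optimal t* satisfies g'(t*) = g(t*)/(T + t*).
g'(t) = 0.54·305·t^-0.46. Setting 0.54·305·t^-0.46 = 305·t^0.54/(44+t) gives 0.54(44+t) = t, so 0.46·t = 0.54×44.
t* = 0.54×44/0.46 = 51.65 min.

51.7 min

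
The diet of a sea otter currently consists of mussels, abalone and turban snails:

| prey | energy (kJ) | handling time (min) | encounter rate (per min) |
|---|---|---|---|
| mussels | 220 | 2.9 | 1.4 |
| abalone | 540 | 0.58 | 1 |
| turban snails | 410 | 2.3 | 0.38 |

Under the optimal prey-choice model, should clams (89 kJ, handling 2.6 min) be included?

No

On mussels, abalone and turban snails alone, R = ΣλE/(1+Σλh) = 1004/6.514 = 154.1 kJ/min.
Profitability of clams: 89/2.6 = 34.23 kJ/min.
Since 34.23 < R, time spent handling clams is better spent searching.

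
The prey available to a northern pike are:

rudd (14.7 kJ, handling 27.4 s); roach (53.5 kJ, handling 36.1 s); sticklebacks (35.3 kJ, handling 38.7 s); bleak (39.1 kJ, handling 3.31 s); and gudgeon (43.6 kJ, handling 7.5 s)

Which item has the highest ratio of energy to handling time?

bleak

In descending order of E/h:
bleak: 39.1/3.31 = 11.8 kJ/s
gudgeon: 43.6/7.5 = 5.81 kJ/s
roach: 53.5/36.1 = 1.48 kJ/s
sticklebacks: 35.3/38.7 = 0.912 kJ/s
rudd: 14.7/27.4 = 0.536 kJ/s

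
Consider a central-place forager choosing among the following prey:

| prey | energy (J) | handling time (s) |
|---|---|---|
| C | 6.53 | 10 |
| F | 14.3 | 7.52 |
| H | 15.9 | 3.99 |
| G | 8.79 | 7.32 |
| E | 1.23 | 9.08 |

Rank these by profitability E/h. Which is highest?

H

Profitability E/h (J/s): C = 6.53/10 = 0.653, F = 14.3/7.52 = 1.9, H = 15.9/3.99 = 3.98, G = 8.79/7.32 = 1.2, E = 1.23/9.08 = 0.135.
Ranked: H > F > G > C > E.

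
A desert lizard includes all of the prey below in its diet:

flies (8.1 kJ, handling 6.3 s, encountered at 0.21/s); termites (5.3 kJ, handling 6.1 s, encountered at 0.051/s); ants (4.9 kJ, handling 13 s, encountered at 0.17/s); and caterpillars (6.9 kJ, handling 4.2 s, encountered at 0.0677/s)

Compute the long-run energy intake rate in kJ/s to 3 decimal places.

R = (0.21×8.1 + 0.051×5.3 + 0.17×4.9 + 0.0677×6.9) / (1 + 0.21×6.3 + 0.051×6.1 + 0.17×13 + 0.0677×4.2) = 3.271/5.128 = 0.6379 kJ/s.

0.638 kJ/s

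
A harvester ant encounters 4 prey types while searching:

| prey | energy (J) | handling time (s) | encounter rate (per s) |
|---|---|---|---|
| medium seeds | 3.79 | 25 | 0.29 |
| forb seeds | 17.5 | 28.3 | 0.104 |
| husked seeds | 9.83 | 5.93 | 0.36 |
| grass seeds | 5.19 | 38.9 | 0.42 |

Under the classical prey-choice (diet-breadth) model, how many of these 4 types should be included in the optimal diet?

1

Profitabilities (E/h, J/s): husked seeds 1.66, forb seeds 0.618, medium seeds 0.152, grass seeds 0.133. Add prey in this order while the next type's profitability exceeds the intake rate on those already taken.
Rate on top 1: 1.129. forb seeds: 0.618 < 1.129 → exclude; stop.
Optimal diet: husked seeds — 1 of 4 types.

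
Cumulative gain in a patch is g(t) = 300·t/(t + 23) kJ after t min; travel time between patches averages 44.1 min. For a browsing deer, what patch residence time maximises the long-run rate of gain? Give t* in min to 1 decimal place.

31.8 min

By the marginal value theorem, leave when the instantaneous gain rate g'(t) equals the habitat-wide average g(t)/(T + t).
g'(t) = 300·23/(t + 23)². Setting 300·23/(t+23)² = 300t/[(t+23)(44.1+t)] gives 23(44.1+t) = t(t+23), so t² = 23×44.1 = 1014.
t* = √1014 = 31.85 min.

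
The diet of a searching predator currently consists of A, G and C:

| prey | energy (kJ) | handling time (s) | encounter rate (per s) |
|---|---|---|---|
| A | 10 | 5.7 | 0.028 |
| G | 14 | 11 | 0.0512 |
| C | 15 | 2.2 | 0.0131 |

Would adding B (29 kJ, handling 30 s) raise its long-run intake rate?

Yes

On A, G and C alone, R = ΣλE/(1+Σλh) = 1.193/1.752 = 0.6813 kJ/s.
B: E/h = 29/30 = 0.9667 kJ/s.
0.9667 > 0.6813, so adding B raises the average — include it.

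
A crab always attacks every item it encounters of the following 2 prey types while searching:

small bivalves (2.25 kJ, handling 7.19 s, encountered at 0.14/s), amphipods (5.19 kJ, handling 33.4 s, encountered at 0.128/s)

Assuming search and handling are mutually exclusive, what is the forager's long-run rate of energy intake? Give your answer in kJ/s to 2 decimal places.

0.16 kJ/s

R = (0.14×2.25 + 0.128×5.19) / (1 + 0.14×7.19 + 0.128×33.4) = 0.9793/6.282 = 0.1559 kJ/s.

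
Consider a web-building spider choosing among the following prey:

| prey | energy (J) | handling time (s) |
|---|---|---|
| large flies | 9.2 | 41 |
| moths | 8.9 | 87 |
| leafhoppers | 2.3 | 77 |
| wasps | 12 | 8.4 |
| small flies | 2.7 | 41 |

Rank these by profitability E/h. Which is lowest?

leafhoppers

Profitability E/h (J/s): large flies = 9.2/41 = 0.224, moths = 8.9/87 = 0.102, leafhoppers = 2.3/77 = 0.0299, wasps = 12/8.4 = 1.43, small flies = 2.7/41 = 0.0659.
Ranked: wasps > large flies > moths > small flies > leafhoppers.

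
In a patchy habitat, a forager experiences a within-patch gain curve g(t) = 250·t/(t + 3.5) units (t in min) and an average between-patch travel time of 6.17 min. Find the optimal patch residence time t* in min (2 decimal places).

4.65 min

Optimal t* satisfies g'(t*) = g(t*)/(T + t*).
g'(t) = 250·3.5/(t + 3.5)². Setting 250·3.5/(t+3.5)² = 250t/[(t+3.5)(6.17+t)] gives 3.5(6.17+t) = t(t+3.5), so t² = 3.5×6.17 = 21.59.
t* = √21.59 = 4.647 min.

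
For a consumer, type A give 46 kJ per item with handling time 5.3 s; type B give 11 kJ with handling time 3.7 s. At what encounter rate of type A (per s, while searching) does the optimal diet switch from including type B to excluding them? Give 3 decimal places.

The zero-one rule: include type B iff E₂/h₂ > λE₁/(1+λh₁). Equality gives the switch point.
λE₁h₂ = E₂ + λE₂h₁ ⇒ λ = E₂/(E₁h₂ − E₂h₁) = 11/(170.2 − 58.3) = 0.0983 per s.

0.098 per s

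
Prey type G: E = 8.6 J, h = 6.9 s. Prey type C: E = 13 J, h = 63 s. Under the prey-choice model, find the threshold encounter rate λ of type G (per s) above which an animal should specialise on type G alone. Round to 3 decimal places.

The zero-one rule: include type C iff E₂/h₂ > λE₁/(1+λh₁). Equality gives the switch point.
λE₁h₂ = E₂ + λE₂h₁ ⇒ λ = E₂/(E₁h₂ − E₂h₁) = 13/(541.8 − 89.7) = 0.02875 per s.

0.029 per s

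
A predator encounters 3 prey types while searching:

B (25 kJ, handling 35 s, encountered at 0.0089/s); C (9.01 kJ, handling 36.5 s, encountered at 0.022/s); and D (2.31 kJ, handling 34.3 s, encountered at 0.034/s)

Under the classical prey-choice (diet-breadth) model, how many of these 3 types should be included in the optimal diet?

Rank by E/h (kJ/s): B 0.714, C 0.247, D 0.0673. Include each in turn until the next type's E/h falls below the running intake rate.
Rate on top 1: 0.1697. C: 0.247 > 0.1697 → include.
Rate on top 2: 0.199. D: 0.0673 < 0.199 → exclude; stop.
Optimal diet: B, C — 2 of 3 types.

2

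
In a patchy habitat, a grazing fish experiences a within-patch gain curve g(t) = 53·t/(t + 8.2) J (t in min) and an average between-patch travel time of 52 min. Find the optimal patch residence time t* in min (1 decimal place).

20.6 min

Optimal t* satisfies g'(t*) = g(t*)/(T + t*).
g'(t) = 53·8.2/(t + 8.2)². Setting 53·8.2/(t+8.2)² = 53t/[(t+8.2)(52+t)] gives 8.2(52+t) = t(t+8.2), so t² = 8.2×52 = 426.4.
t* = √426.4 = 20.65 min.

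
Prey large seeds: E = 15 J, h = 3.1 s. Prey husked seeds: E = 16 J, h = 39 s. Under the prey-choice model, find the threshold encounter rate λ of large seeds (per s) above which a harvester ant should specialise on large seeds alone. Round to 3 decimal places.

At the threshold, the rate on large seeds alone equals the profitability of husked seeds: λ·15/(1 + λ·3.1) = 16/39 = 0.4103.
Rearranging, λ(15 − 0.4103×3.1) = 0.4103, so λ = 0.4103/13.73 = 0.02988 per s.

0.030 per s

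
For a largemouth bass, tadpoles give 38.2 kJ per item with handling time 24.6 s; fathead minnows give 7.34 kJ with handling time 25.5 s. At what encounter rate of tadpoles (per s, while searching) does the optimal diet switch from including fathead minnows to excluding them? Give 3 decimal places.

0.009 per s

At the threshold, the rate on tadpoles alone equals the profitability of fathead minnows: λ·38.2/(1 + λ·24.6) = 7.34/25.5 = 0.2878.
Rearranging, λ(38.2 − 0.2878×24.6) = 0.2878, so λ = 0.2878/31.12 = 0.00925 per s.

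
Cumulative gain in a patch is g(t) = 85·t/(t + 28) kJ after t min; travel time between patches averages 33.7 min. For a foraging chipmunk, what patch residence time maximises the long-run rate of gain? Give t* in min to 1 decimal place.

30.7 min

By the marginal value theorem, leave when the instantaneous gain rate g'(t) equals the habitat-wide average g(t)/(T + t).
g'(t) = 85·28/(t + 28)². Setting 85·28/(t+28)² = 85t/[(t+28)(33.7+t)] gives 28(33.7+t) = t(t+28), so t² = 28×33.7 = 943.6.
t* = √943.6 = 30.72 min.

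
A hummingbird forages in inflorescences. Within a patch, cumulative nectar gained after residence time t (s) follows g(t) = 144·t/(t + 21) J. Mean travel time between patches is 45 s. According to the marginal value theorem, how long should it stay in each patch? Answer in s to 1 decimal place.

Optimal t* satisfies g'(t*) = g(t*)/(T + t*).
g'(t) = 144·21/(t + 21)². Setting 144·21/(t+21)² = 144t/[(t+21)(45+t)] gives 21(45+t) = t(t+21), so t² = 21×45 = 945.
t* = √945 = 30.74 s.

30.7 s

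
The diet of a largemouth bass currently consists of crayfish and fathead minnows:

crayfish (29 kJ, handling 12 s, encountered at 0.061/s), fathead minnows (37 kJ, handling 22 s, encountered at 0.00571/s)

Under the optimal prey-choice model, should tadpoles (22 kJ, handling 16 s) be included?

Intake rate on the current diet: R = (0.061×29 + 0.00571×37) / (1 + 0.061×12 + 0.00571×22) = 1.98/1.858 = 1.066 kJ/s.
Profitability of tadpoles: 22/16 = 1.375 kJ/s.
1.375 > 1.066, so adding tadpoles raises the average — include it.

Yes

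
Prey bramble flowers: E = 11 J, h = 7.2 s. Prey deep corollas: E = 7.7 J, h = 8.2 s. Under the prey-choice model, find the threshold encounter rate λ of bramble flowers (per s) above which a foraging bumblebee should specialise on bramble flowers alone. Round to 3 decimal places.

0.222 per s

Drop deep corollas once their profitability E₂/h₂ falls below the rate achievable on bramble flowers alone: E₂/h₂ = λE₁/(1 + λh₁).
Solve for λ: λE₁h₂ = E₂(1 + λh₁) → λ(E₁h₂ − E₂h₁) = E₂ → λ = E₂/(E₁h₂ − E₂h₁).
λ = 7.7/(11×8.2 − 7.7×7.2) = 7.7/34.76 = 0.2215 per s.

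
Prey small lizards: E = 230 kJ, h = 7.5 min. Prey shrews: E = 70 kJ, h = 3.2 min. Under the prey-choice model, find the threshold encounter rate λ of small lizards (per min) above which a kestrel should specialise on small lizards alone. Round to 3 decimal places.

0.332 per min

At the threshold, the rate on small lizards alone equals the profitability of shrews: λ·230/(1 + λ·7.5) = 70/3.2 = 21.88.
Rearranging, λ(230 − 21.88×7.5) = 21.88, so λ = 21.88/65.94 = 0.3318 per min.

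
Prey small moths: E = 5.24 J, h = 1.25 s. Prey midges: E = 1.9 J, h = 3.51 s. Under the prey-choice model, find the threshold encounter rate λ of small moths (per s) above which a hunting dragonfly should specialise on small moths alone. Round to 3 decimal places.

The zero-one rule: include midges iff E₂/h₂ > λE₁/(1+λh₁). Equality gives the switch point.
λE₁h₂ = E₂ + λE₂h₁ ⇒ λ = E₂/(E₁h₂ − E₂h₁) = 1.9/(18.39 − 2.375) = 0.1186 per s.

0.119 per s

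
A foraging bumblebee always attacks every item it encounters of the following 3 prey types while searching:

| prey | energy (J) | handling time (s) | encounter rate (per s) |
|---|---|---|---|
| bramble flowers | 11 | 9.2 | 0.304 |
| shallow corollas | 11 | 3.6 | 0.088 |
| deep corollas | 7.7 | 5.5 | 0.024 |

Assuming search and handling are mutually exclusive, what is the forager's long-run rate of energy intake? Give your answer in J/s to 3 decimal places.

R = (0.304×11 + 0.088×11 + 0.024×7.7) / (1 + 0.304×9.2 + 0.088×3.6 + 0.024×5.5) = 4.497/4.246 = 1.059 J/s.

1.059 J/s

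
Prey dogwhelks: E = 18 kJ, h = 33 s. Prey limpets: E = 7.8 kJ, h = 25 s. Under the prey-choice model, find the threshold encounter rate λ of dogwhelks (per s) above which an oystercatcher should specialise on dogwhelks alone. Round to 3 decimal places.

0.040 per s

Drop limpets once their profitability E₂/h₂ falls below the rate achievable on dogwhelks alone: E₂/h₂ = λE₁/(1 + λh₁).
Solve for λ: λE₁h₂ = E₂(1 + λh₁) → λ(E₁h₂ − E₂h₁) = E₂ → λ = E₂/(E₁h₂ − E₂h₁).
λ = 7.8/(18×25 − 7.8×33) = 7.8/192.6 = 0.0405 per s.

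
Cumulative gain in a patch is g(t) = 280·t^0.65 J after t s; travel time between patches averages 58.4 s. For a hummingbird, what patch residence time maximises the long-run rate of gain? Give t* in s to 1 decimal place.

Optimal t* satisfies g'(t*) = g(t*)/(T + t*).
g'(t) = 0.65·280·t^-0.35. Setting 0.65·280·t^-0.35 = 280·t^0.65/(58.4+t) gives 0.65(58.4+t) = t, so 0.35·t = 0.65×58.4.
t* = 0.65×58.4/0.35 = 108.5 s.

108.5 s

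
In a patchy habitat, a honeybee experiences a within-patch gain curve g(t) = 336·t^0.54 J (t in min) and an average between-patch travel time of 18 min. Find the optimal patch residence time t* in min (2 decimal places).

21.13 min

Optimal t* satisfies g'(t*) = g(t*)/(T + t*).
g'(t) = 0.54·336·t^-0.46. Setting 0.54·336·t^-0.46 = 336·t^0.54/(18+t) gives 0.54(18+t) = t, so 0.46·t = 0.54×18.
t* = 0.54×18/0.46 = 21.13 min.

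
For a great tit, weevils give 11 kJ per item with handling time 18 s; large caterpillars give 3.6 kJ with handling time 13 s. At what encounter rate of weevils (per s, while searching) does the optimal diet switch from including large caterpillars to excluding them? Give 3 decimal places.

0.046 per s

The zero-one rule: include large caterpillars iff E₂/h₂ > λE₁/(1+λh₁). Equality gives the switch point.
λE₁h₂ = E₂ + λE₂h₁ ⇒ λ = E₂/(E₁h₂ − E₂h₁) = 3.6/(143 − 64.8) = 0.04604 per s.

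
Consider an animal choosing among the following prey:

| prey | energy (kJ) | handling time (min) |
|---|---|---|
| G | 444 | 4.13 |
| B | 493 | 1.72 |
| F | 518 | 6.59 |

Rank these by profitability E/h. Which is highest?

B

In descending order of E/h:
B: 493/1.72 = 287 kJ/min
G: 444/4.13 = 108 kJ/min
F: 518/6.59 = 78.6 kJ/min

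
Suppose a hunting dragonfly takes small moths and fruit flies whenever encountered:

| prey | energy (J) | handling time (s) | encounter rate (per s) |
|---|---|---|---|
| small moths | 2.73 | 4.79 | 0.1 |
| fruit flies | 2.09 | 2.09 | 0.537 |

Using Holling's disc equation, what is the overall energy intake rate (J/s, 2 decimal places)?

Energy encountered per unit search time: 0.1×2.73 + 0.537×2.09 = 1.395 J/s.
Handling time per unit search time: 0.1×4.79 + 0.537×2.09 = 1.601.
Rate = 1.395/(1 + 1.601) = 0.5364 J/s.

0.54 J/s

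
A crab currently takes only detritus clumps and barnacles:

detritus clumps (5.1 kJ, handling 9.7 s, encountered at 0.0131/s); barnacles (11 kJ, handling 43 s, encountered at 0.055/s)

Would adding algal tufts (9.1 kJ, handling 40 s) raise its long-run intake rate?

Current rate: (0.0131×5.1 + 0.055×11)/(1 + 0.0131×9.7 + 0.055×43) = 0.1924 kJ/s.
Profitability of algal tufts: 9.1/40 = 0.2275 kJ/s.
Since 0.2275 > R, including algal tufts increases the long-run rate.

Yes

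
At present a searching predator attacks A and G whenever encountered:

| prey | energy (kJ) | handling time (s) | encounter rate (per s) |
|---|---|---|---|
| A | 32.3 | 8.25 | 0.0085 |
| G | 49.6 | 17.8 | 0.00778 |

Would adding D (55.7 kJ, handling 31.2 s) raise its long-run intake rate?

Current rate: (0.0085×32.3 + 0.00778×49.6)/(1 + 0.0085×8.25 + 0.00778×17.8) = 0.5464 kJ/s.
Profitability of D: 55.7/31.2 = 1.785 kJ/s.
1.785 > 0.5464, so adding D raises the average — include it.

Yes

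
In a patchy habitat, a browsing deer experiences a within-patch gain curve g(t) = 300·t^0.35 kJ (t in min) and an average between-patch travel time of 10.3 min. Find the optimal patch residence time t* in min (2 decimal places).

By the marginal value theorem, leave when the instantaneous gain rate g'(t) equals the habitat-wide average g(t)/(T + t).
g'(t) = 0.35·300·t^-0.65. Setting 0.35·300·t^-0.65 = 300·t^0.35/(10.3+t) gives 0.35(10.3+t) = t, so 0.65·t = 0.35×10.3.
t* = 0.35×10.3/0.65 = 5.546 min.

5.55 min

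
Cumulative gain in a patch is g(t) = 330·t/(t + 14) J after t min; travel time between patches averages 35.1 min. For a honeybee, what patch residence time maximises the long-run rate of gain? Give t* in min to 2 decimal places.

By the marginal value theorem, leave when the instantaneous gain rate g'(t) equals the habitat-wide average g(t)/(T + t).
g'(t) = 330·14/(t + 14)². Setting 330·14/(t+14)² = 330t/[(t+14)(35.1+t)] gives 14(35.1+t) = t(t+14), so t² = 14×35.1 = 491.4.
t* = √491.4 = 22.17 min.

22.17 min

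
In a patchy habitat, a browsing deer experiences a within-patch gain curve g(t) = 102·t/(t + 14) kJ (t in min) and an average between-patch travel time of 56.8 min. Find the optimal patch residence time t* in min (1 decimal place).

By the marginal value theorem, leave when the instantaneous gain rate g'(t) equals the habitat-wide average g(t)/(T + t).
g'(t) = 102·14/(t + 14)². Setting 102·14/(t+14)² = 102t/[(t+14)(56.8+t)] gives 14(56.8+t) = t(t+14), so t² = 14×56.8 = 795.2.
t* = √795.2 = 28.2 min.

28.2 min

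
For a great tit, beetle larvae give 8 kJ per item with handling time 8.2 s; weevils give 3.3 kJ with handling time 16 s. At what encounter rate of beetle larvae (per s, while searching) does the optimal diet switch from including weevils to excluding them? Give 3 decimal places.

Drop weevils once their profitability E₂/h₂ falls below the rate achievable on beetle larvae alone: E₂/h₂ = λE₁/(1 + λh₁).
Solve for λ: λE₁h₂ = E₂(1 + λh₁) → λ(E₁h₂ − E₂h₁) = E₂ → λ = E₂/(E₁h₂ − E₂h₁).
λ = 3.3/(8×16 − 3.3×8.2) = 3.3/100.9 = 0.03269 per s.

0.033 per s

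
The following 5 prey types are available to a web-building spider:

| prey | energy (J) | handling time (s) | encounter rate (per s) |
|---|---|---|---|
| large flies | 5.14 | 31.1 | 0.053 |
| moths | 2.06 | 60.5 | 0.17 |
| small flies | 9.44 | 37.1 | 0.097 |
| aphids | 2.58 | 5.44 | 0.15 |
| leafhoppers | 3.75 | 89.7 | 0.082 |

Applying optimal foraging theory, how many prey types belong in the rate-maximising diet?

2

Profitabilities (E/h, J/s): aphids 0.474, small flies 0.254, large flies 0.165, leafhoppers 0.0418, moths 0.034. Add prey in this order while the next type's profitability exceeds the intake rate on those already taken.
Rate on top 1: 0.2131. small flies: 0.254 > 0.2131 → include.
Rate on top 2: 0.2406. large flies: 0.165 < 0.2406 → exclude; stop.
Optimal diet: aphids, small flies — 2 of 5 types.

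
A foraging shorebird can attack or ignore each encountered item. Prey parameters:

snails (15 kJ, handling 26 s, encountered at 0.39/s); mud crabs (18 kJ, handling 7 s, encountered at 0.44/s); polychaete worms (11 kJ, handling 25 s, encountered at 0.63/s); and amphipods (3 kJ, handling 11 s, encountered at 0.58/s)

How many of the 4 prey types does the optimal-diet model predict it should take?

1

Profitabilities (E/h, kJ/s): mud crabs 2.57, snails 0.577, polychaete worms 0.44, amphipods 0.273. Add prey in this order while the next type's profitability exceeds the intake rate on those already taken.
Rate on top 1: 1.941. snails: 0.577 < 1.941 → exclude; stop.
Optimal diet: mud crabs — 1 of 4 types.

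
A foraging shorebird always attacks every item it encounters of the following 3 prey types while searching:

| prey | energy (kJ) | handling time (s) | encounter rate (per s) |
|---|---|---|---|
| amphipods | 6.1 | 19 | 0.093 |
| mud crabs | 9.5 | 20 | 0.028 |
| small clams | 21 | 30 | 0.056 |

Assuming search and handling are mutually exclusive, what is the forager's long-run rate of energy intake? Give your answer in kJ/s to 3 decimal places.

R = (0.093×6.1 + 0.028×9.5 + 0.056×21) / (1 + 0.093×19 + 0.028×20 + 0.056×30) = 2.009/5.007 = 0.4013 kJ/s.

0.401 kJ/s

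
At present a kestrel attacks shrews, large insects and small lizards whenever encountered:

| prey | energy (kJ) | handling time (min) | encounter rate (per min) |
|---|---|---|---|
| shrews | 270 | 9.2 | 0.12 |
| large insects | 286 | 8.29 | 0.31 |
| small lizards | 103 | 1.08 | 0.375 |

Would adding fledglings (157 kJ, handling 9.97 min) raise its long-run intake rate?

Intake rate on the current diet: R = (0.12×270 + 0.31×286 + 0.375×103) / (1 + 0.12×9.2 + 0.31×8.29 + 0.375×1.08) = 159.7/5.079 = 31.44 kJ/min.
Profitability of fledglings: 157/9.97 = 15.75 kJ/min.
Since 15.75 < R, time spent handling fledglings is better spent searching.

No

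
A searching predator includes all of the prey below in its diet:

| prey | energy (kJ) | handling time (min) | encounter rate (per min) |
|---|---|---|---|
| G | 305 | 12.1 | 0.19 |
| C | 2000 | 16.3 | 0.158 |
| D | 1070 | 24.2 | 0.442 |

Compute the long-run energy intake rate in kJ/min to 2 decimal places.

51.11 kJ/min

R = Σλ_iE_i / (1 + Σλ_ih_i)
Numerator: 0.19×305 + 0.158×2000 + 0.442×1070 = 846.9
Denominator: 1 + 0.19×12.1 + 0.158×16.3 + 0.442×24.2 = 16.57
R = 846.9/16.57 = 51.11 kJ/min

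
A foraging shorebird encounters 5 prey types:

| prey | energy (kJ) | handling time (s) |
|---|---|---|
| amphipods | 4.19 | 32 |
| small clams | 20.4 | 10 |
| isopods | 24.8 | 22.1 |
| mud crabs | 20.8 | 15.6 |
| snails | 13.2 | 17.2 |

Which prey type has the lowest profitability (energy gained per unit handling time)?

amphipods

In descending order of E/h:
small clams: 20.4/10 = 2.04 kJ/s
mud crabs: 20.8/15.6 = 1.33 kJ/s
isopods: 24.8/22.1 = 1.12 kJ/s
snails: 13.2/17.2 = 0.767 kJ/s
amphipods: 4.19/32 = 0.131 kJ/s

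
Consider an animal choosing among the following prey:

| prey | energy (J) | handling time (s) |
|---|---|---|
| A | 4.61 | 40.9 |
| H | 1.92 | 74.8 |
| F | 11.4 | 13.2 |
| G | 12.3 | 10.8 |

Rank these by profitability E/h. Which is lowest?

H

Profitability E/h (J/s): A = 4.61/40.9 = 0.113, H = 1.92/74.8 = 0.0257, F = 11.4/13.2 = 0.864, G = 12.3/10.8 = 1.14.
Ranked: G > F > A > H.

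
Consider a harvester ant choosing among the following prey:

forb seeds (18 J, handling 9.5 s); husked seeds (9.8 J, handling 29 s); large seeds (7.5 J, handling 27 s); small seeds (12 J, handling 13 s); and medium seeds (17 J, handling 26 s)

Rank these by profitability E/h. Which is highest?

Profitability E/h (J/s): forb seeds = 18/9.5 = 1.89, husked seeds = 9.8/29 = 0.338, large seeds = 7.5/27 = 0.278, small seeds = 12/13 = 0.923, medium seeds = 17/26 = 0.654.
Ranked: forb seeds > small seeds > medium seeds > husked seeds > large seeds.

forb seeds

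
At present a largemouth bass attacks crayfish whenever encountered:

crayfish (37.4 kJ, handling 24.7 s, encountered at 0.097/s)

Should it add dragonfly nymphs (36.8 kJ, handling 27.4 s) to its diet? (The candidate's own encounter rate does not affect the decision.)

On crayfish alone, R = ΣλE/(1+Σλh) = 3.628/3.396 = 1.068 kJ/s.
Profitability of dragonfly nymphs: 36.8/27.4 = 1.343 kJ/s.
Since 1.343 > R, including dragonfly nymphs increases the long-run rate.

Yes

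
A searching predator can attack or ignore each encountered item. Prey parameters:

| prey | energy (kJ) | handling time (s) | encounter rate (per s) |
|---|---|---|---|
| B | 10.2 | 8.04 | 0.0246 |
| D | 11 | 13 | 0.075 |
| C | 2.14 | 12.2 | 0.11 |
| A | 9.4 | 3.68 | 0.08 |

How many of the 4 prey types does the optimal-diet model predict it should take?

E/h in descending order: A 2.55, B 1.27, D 0.846, C 0.175 kJ/s. The optimal diet is the largest prefix of this list for which every included type satisfies E_i/h_i > R on the types above it.
Rate on top 1: 0.581. B: 1.27 > 0.581 → include.
Rate on top 2: 0.6721. D: 0.846 > 0.6721 → include.
Rate on top 3: 0.7409. C: 0.175 < 0.7409 → exclude; stop.
Optimal diet: A, B, D — 3 of 4 types.

3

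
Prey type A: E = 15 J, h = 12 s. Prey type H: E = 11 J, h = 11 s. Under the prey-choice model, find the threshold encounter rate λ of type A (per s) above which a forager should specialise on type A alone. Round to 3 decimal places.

0.333 per s

Drop type H once their profitability E₂/h₂ falls below the rate achievable on type A alone: E₂/h₂ = λE₁/(1 + λh₁).
Solve for λ: λE₁h₂ = E₂(1 + λh₁) → λ(E₁h₂ − E₂h₁) = E₂ → λ = E₂/(E₁h₂ − E₂h₁).
λ = 11/(15×11 − 11×12) = 11/33 = 0.3333 per s.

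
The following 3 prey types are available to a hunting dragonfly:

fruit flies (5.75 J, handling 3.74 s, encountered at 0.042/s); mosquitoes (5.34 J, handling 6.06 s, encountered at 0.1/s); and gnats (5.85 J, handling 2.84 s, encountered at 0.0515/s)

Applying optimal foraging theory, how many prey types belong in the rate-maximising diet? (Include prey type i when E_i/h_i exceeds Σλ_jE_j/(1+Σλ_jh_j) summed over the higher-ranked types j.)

Rank by E/h (J/s): gnats 2.06, fruit flies 1.54, mosquitoes 0.881. Include each in turn until the next type's E/h falls below the running intake rate.
Rate on top 1: 0.2628. fruit flies: 1.54 > 0.2628 → include.
Rate on top 2: 0.4164. mosquitoes: 0.881 > 0.4164 → include.
Optimal diet: gnats, fruit flies, mosquitoes — 3 of 3 types.

3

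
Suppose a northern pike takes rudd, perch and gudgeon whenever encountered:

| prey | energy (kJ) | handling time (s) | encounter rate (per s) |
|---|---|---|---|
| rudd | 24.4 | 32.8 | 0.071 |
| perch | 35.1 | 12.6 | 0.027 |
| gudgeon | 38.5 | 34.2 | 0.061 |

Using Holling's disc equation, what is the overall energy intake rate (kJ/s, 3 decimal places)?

R = (0.071×24.4 + 0.027×35.1 + 0.061×38.5) / (1 + 0.071×32.8 + 0.027×12.6 + 0.061×34.2) = 5.029/5.755 = 0.8737 kJ/s.

0.874 kJ/s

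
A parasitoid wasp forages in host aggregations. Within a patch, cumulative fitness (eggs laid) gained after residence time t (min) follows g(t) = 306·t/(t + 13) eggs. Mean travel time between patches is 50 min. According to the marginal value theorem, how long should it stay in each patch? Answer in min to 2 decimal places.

By the marginal value theorem, leave when the instantaneous gain rate g'(t) equals the habitat-wide average g(t)/(T + t).
g'(t) = 306·13/(t + 13)². Setting 306·13/(t+13)² = 306t/[(t+13)(50+t)] gives 13(50+t) = t(t+13), so t² = 13×50 = 650.
t* = √650 = 25.5 min.

25.50 min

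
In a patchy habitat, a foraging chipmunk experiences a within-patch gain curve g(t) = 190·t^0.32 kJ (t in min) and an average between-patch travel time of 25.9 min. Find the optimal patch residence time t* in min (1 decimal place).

12.2 min

By the marginal value theorem, leave when the instantaneous gain rate g'(t) equals the habitat-wide average g(t)/(T + t).
g'(t) = 0.32·190·t^-0.68. Setting 0.32·190·t^-0.68 = 190·t^0.32/(25.9+t) gives 0.32(25.9+t) = t, so 0.68·t = 0.32×25.9.
t* = 0.32×25.9/0.68 = 12.19 min.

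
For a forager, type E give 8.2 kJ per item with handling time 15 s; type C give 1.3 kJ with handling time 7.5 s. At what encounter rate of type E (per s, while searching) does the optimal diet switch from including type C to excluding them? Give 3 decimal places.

0.031 per s

The zero-one rule: include type C iff E₂/h₂ > λE₁/(1+λh₁). Equality gives the switch point.
λE₁h₂ = E₂ + λE₂h₁ ⇒ λ = E₂/(E₁h₂ − E₂h₁) = 1.3/(61.5 − 19.5) = 0.03095 per s.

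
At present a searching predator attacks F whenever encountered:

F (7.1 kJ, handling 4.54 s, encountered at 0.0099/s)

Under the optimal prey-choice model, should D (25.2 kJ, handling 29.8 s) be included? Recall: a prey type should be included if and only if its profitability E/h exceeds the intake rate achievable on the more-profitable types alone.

On F alone, R = ΣλE/(1+Σλh) = 0.07029/1.045 = 0.06727 kJ/s.
Profitability of D: 25.2/29.8 = 0.8456 kJ/s.
0.8456 > 0.06727, so adding D raises the average — include it.

Yes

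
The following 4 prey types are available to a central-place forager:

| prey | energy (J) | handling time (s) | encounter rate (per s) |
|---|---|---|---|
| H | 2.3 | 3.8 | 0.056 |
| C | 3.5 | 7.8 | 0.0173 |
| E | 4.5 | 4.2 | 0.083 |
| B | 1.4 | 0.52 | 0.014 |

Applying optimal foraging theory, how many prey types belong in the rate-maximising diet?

4

E/h in descending order: B 2.69, E 1.07, H 0.605, C 0.449 J/s. The optimal diet is the largest prefix of this list for which every included type satisfies E_i/h_i > R on the types above it.
Rate on top 1: 0.01946. E: 1.07 > 0.01946 → include.
Rate on top 2: 0.2899. H: 0.605 > 0.2899 → include.
Rate on top 3: 0.3327. C: 0.449 > 0.3327 → include.
Optimal diet: B, E, H, C — 4 of 4 types.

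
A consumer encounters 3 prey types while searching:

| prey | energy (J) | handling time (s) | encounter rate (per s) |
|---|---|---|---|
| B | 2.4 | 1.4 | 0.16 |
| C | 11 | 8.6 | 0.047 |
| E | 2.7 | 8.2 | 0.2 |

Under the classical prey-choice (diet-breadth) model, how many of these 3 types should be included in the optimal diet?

Rank by E/h (J/s): B 1.71, C 1.28, E 0.329. Include each in turn until the next type's E/h falls below the running intake rate.
Rate on top 1: 0.3137. C: 1.28 > 0.3137 → include.
Rate on top 2: 0.5534. E: 0.329 < 0.5534 → exclude; stop.
Optimal diet: B, C — 2 of 3 types.

2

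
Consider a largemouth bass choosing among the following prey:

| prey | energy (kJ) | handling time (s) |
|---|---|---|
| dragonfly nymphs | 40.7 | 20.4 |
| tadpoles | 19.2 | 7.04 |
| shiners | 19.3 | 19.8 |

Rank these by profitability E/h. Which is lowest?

shiners

In descending order of E/h:
tadpoles: 19.2/7.04 = 2.73 kJ/s
dragonfly nymphs: 40.7/20.4 = 2 kJ/s
shiners: 19.3/19.8 = 0.975 kJ/s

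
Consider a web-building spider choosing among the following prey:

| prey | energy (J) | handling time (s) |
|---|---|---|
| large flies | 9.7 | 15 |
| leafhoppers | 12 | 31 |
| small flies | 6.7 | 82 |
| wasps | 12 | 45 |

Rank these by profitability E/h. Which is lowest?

Profitability E/h (J/s): large flies = 9.7/15 = 0.647, leafhoppers = 12/31 = 0.387, small flies = 6.7/82 = 0.0817, wasps = 12/45 = 0.267.
Ranked: large flies > leafhoppers > wasps > small flies.

small flies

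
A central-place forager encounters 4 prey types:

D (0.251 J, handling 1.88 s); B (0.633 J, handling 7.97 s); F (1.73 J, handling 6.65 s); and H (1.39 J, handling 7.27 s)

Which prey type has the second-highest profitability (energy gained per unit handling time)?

H

In descending order of E/h:
F: 1.73/6.65 = 0.26 J/s
H: 1.39/7.27 = 0.191 J/s
D: 0.251/1.88 = 0.134 J/s
B: 0.633/7.97 = 0.0794 J/s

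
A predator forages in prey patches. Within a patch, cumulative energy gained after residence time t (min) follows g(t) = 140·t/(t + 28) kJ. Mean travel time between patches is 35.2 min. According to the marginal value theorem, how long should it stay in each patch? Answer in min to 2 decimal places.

Maximise g(t)/(T+t): set derivative to zero → g'(t)(T+t) = g(t).
g'(t) = 140·28/(t + 28)². Setting 140·28/(t+28)² = 140t/[(t+28)(35.2+t)] gives 28(35.2+t) = t(t+28), so t² = 28×35.2 = 985.6.
t* = √985.6 = 31.39 min.

31.39 min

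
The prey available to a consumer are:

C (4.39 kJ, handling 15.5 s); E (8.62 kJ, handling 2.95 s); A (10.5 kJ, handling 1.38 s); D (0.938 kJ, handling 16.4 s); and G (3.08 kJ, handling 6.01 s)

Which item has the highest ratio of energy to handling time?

In descending order of E/h:
A: 10.5/1.38 = 7.61 kJ/s
E: 8.62/2.95 = 2.92 kJ/s
G: 3.08/6.01 = 0.512 kJ/s
C: 4.39/15.5 = 0.283 kJ/s
D: 0.938/16.4 = 0.0572 kJ/s

A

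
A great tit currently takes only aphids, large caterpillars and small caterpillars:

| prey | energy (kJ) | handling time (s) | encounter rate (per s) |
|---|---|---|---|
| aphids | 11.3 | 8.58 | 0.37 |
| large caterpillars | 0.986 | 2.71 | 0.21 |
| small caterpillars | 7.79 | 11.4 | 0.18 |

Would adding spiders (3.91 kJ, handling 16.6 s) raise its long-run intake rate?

Current rate: (0.37×11.3 + 0.21×0.986 + 0.18×7.79)/(1 + 0.37×8.58 + 0.21×2.71 + 0.18×11.4) = 0.852 kJ/s.
Profitability of spiders: 3.91/16.6 = 0.2355 kJ/s.
0.2355 < 0.852, so adding spiders would lower the average — exclude it.

No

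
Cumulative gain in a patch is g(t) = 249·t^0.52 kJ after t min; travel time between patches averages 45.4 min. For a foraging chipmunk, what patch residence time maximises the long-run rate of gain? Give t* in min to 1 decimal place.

Optimal t* satisfies g'(t*) = g(t*)/(T + t*).
g'(t) = 0.52·249·t^-0.48. Setting 0.52·249·t^-0.48 = 249·t^0.52/(45.4+t) gives 0.52(45.4+t) = t, so 0.48·t = 0.52×45.4.
t* = 0.52×45.4/0.48 = 49.18 min.

49.2 min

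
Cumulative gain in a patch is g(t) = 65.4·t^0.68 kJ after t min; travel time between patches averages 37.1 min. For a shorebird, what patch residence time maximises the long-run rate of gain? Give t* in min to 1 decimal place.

Maximise g(t)/(T+t): set derivative to zero → g'(t)(T+t) = g(t).
g'(t) = 0.68·65.4·t^-0.32. Setting 0.68·65.4·t^-0.32 = 65.4·t^0.68/(37.1+t) gives 0.68(37.1+t) = t, so 0.32·t = 0.68×37.1.
t* = 0.68×37.1/0.32 = 78.84 min.

78.8 min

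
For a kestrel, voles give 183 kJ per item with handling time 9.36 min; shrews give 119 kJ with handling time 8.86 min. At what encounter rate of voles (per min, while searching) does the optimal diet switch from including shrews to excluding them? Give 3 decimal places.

At the threshold, the rate on voles alone equals the profitability of shrews: λ·183/(1 + λ·9.36) = 119/8.86 = 13.43.
Rearranging, λ(183 − 13.43×9.36) = 13.43, so λ = 13.43/57.28 = 0.2345 per min.

0.234 per min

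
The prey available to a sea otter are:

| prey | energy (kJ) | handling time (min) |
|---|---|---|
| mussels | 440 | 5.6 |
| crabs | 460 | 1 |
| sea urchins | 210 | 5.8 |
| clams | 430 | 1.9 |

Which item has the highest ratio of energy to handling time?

crabs

Profitability E/h (kJ/min): mussels = 440/5.6 = 78.6, crabs = 460/1 = 460, sea urchins = 210/5.8 = 36.2, clams = 430/1.9 = 226.
Ranked: crabs > clams > mussels > sea urchins.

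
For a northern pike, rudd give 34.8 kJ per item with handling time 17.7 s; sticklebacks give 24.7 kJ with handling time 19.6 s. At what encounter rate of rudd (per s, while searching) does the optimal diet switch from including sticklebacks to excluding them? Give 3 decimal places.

0.101 per s

At the threshold, the rate on rudd alone equals the profitability of sticklebacks: λ·34.8/(1 + λ·17.7) = 24.7/19.6 = 1.26.
Rearranging, λ(34.8 − 1.26×17.7) = 1.26, so λ = 1.26/12.49 = 0.1009 per s.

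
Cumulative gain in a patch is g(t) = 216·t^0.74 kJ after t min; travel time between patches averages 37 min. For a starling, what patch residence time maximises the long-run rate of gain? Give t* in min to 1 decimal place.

By the marginal value theorem, leave when the instantaneous gain rate g'(t) equals the habitat-wide average g(t)/(T + t).
g'(t) = 0.74·216·t^-0.26. Setting 0.74·216·t^-0.26 = 216·t^0.74/(37+t) gives 0.74(37+t) = t, so 0.26·t = 0.74×37.
t* = 0.74×37/0.26 = 105.3 min.

105.3 min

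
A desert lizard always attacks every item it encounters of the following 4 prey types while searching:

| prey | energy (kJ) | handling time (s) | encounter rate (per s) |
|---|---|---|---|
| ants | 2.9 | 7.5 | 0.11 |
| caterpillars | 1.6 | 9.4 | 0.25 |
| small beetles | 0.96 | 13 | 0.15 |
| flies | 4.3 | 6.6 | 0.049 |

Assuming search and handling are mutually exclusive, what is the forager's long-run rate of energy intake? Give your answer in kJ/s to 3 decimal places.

0.167 kJ/s

R = (0.11×2.9 + 0.25×1.6 + 0.15×0.96 + 0.049×4.3) / (1 + 0.11×7.5 + 0.25×9.4 + 0.15×13 + 0.049×6.6) = 1.074/6.448 = 0.1665 kJ/s.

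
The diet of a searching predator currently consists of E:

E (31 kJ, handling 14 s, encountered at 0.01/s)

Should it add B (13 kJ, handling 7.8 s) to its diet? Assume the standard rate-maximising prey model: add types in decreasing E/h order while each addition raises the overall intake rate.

Current rate: (0.01×31)/(1 + 0.01×14) = 0.2719 kJ/s.
B: E/h = 13/7.8 = 1.667 kJ/s.
1.667 > 0.2719, so adding B raises the average — include it.

Yes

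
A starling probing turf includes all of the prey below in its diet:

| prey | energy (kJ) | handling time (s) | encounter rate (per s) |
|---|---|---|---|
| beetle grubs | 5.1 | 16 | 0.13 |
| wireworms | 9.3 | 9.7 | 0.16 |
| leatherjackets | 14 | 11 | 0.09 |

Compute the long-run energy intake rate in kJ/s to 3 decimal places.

0.607 kJ/s

R = Σλ_iE_i / (1 + Σλ_ih_i)
Numerator: 0.13×5.1 + 0.16×9.3 + 0.09×14 = 3.411
Denominator: 1 + 0.13×16 + 0.16×9.7 + 0.09×11 = 5.622
R = 3.411/5.622 = 0.6067 kJ/s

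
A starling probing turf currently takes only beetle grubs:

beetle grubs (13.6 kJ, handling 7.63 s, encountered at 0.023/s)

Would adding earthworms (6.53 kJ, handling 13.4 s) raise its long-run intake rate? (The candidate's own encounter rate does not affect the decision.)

Yes

Intake rate on the current diet: R = (0.023×13.6) / (1 + 0.023×7.63) = 0.3128/1.175 = 0.2661 kJ/s.
Profitability of earthworms: 6.53/13.4 = 0.4873 kJ/s.
0.4873 > 0.2661, so adding earthworms raises the average — include it.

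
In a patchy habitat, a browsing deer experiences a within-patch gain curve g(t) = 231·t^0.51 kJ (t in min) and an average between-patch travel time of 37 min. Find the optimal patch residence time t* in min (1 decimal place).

38.5 min

Maximise g(t)/(T+t): set derivative to zero → g'(t)(T+t) = g(t).
g'(t) = 0.51·231·t^-0.49. Setting 0.51·231·t^-0.49 = 231·t^0.51/(37+t) gives 0.51(37+t) = t, so 0.49·t = 0.51×37.
t* = 0.51×37/0.49 = 38.51 min.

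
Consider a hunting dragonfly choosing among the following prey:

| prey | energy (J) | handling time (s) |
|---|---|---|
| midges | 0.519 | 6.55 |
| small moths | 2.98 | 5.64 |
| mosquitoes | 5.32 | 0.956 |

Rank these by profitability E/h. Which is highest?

In descending order of E/h:
mosquitoes: 5.32/0.956 = 5.56 J/s
small moths: 2.98/5.64 = 0.528 J/s
midges: 0.519/6.55 = 0.0792 J/s

mosquitoes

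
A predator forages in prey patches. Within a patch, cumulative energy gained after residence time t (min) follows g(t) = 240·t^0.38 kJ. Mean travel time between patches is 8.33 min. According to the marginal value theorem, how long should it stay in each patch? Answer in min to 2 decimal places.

5.11 min

Maximise g(t)/(T+t): set derivative to zero → g'(t)(T+t) = g(t).
g'(t) = 0.38·240·t^-0.62. Setting 0.38·240·t^-0.62 = 240·t^0.38/(8.33+t) gives 0.38(8.33+t) = t, so 0.62·t = 0.38×8.33.
t* = 0.38×8.33/0.62 = 5.105 min.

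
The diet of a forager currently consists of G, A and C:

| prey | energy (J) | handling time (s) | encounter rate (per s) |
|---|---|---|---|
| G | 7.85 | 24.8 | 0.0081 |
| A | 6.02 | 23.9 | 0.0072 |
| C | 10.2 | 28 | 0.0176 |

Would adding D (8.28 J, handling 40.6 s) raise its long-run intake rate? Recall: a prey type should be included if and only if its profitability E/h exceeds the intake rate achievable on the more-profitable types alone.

Yes

On G, A and C alone, R = ΣλE/(1+Σλh) = 0.2864/1.866 = 0.1535 J/s.
D: E/h = 8.28/40.6 = 0.2039 J/s.
0.2039 > 0.1535, so adding D raises the average — include it.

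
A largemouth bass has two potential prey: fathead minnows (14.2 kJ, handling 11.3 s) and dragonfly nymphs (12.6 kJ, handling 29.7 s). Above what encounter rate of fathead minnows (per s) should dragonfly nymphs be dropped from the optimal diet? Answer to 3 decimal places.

Drop dragonfly nymphs once their profitability E₂/h₂ falls below the rate achievable on fathead minnows alone: E₂/h₂ = λE₁/(1 + λh₁).
Solve for λ: λE₁h₂ = E₂(1 + λh₁) → λ(E₁h₂ − E₂h₁) = E₂ → λ = E₂/(E₁h₂ − E₂h₁).
λ = 12.6/(14.2×29.7 − 12.6×11.3) = 12.6/279.4 = 0.0451 per s.

0.045 per s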